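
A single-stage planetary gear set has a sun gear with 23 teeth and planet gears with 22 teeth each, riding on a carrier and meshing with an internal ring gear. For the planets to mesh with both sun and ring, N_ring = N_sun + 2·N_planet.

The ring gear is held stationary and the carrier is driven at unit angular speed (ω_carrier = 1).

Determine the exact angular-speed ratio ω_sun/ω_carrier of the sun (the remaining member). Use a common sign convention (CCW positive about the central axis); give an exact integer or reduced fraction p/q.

N_ring = 23 + 2·22 = 67
23(ω_s−ω_c) = −67(ω_r−ω_c),  ω_r=0, ω_c=1
ω_s = 1 − (67/23)(0−1) = 90/23
ω_s/ω_c = 90/23

90/23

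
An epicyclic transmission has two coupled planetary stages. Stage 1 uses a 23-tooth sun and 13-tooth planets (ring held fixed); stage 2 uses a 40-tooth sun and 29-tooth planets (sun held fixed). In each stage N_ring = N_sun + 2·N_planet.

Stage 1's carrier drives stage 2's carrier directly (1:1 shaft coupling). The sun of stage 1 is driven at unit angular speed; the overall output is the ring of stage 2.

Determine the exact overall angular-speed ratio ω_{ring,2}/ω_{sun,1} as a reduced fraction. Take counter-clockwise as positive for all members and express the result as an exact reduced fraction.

529/1176

Stage 1: N_ring = 23 + 2·13 = 49
Stage 1: 23(ω_s−ω_c) = −49(ω_r−ω_c),  ω_r=0, ω_s=1
Stage 1: 23(1−ω_c) = −49(0−ω_c)  ⇒  72ω_c = 23  ⇒  ω_c = 23/72
  ⇒ ω_c¹/ω_s¹ = 23/72
Stage 2: N_ring = 40 + 2·29 = 98
Stage 2: 40(ω_s−ω_c) = −98(ω_r−ω_c),  ω_s=0, ω_c=1
Stage 2: ω_r = 1 − (40/98)(0−1) = 69/49
  ⇒ ω_r²/ω_c² = 69/49
Coupling ω_c² = ω_c¹ ⇒ overall = 23/72 × 69/49 = 529/1176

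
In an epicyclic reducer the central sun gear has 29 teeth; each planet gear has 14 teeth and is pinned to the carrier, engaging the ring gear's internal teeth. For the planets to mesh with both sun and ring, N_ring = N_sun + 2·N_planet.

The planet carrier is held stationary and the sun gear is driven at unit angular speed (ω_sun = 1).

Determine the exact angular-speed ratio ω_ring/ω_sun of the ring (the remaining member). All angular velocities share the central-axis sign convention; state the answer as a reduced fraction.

-29/57

N_ring = 29 + 2·14 = 57
29(ω_s−ω_c) = −57(ω_r−ω_c),  ω_c=0, ω_s=1
ω_r = 0 − (29/57)(1−0) = -29/57
ω_r/ω_s = -29/57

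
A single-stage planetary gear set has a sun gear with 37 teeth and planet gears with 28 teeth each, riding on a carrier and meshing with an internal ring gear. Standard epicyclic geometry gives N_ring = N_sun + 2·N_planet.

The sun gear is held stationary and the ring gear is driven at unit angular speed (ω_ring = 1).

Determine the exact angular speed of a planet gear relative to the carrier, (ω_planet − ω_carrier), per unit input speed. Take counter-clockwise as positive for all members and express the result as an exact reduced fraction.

N_ring = 37 + 2·28 = 93
37(ω_s−ω_c) = −93(ω_r−ω_c),  ω_s=0, ω_r=1
37(0−ω_c) = −93(1−ω_c)  ⇒  130ω_c = 93  ⇒  ω_c = 93/130
sun–planet: 37·(0−93/130) = −28·(ω_p−ω_c)  ⇒  ω_p−ω_c = −(37/28)·(-93/130) = 3441/3640

3441/3640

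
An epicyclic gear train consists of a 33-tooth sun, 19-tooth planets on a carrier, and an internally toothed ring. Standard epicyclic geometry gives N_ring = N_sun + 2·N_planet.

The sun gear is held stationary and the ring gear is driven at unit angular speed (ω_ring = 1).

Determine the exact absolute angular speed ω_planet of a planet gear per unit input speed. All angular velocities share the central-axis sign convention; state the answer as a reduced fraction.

71/38

N_ring = 33 + 2·19 = 71
33(ω_s−ω_c) = −71(ω_r−ω_c),  ω_s=0, ω_r=1
33(0−ω_c) = −71(1−ω_c)  ⇒  104ω_c = 71  ⇒  ω_c = 71/104
sun–planet: 33·(0−71/104) = −19·(ω_p−ω_c)  ⇒  ω_p−ω_c = −(33/19)·(-71/104) = 2343/1976
ω_p = 71/104 + 2343/1976 = 71/38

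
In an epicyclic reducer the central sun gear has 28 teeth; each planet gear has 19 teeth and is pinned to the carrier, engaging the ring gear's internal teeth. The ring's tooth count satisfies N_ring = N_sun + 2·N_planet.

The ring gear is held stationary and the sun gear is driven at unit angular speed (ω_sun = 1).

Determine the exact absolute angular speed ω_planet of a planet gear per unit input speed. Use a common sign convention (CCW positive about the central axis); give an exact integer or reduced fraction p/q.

-14/19

N_ring = 28 + 2·19 = 66
28(ω_s−ω_c) = −66(ω_r−ω_c),  ω_r=0, ω_s=1
28(1−ω_c) = −66(0−ω_c)  ⇒  94ω_c = 28  ⇒  ω_c = 14/47
sun–planet: 28·(1−14/47) = −19·(ω_p−ω_c)  ⇒  ω_p−ω_c = −(28/19)·(33/47) = -924/893
ω_p = 14/47 − 924/893 = -14/19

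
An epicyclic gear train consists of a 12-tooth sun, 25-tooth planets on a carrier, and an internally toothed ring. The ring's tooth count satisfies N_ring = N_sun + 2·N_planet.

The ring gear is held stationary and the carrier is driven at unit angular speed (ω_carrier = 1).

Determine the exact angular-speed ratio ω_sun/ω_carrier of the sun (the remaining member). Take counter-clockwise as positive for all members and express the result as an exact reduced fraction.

N_ring = 12 + 2·25 = 62
12(ω_s−ω_c) = −62(ω_r−ω_c),  ω_r=0, ω_c=1
ω_s = 1 − (62/12)(0−1) = 37/6
ω_s/ω_c = 37/6

37/6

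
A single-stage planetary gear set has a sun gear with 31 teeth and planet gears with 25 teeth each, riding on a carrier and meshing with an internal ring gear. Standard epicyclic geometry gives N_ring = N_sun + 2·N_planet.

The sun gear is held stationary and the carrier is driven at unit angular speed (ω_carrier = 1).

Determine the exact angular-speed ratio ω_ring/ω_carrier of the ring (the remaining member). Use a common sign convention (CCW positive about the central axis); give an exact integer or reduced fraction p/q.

N_ring = 31 + 2·25 = 81
31(ω_s−ω_c) = −81(ω_r−ω_c),  ω_s=0, ω_c=1
ω_r = 1 − (31/81)(0−1) = 112/81
ω_r/ω_c = 112/81

112/81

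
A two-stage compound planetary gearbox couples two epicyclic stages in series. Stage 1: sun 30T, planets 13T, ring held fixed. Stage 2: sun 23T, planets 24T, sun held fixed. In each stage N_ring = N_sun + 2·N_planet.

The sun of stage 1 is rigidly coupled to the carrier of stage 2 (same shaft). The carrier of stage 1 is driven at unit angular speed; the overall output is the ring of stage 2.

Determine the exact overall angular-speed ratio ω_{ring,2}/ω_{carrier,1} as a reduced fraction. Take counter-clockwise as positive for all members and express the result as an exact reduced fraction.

Stage 1: N_ring = 30 + 2·13 = 56
Stage 1: 30(ω_s−ω_c) = −56(ω_r−ω_c),  ω_r=0, ω_c=1
Stage 1: ω_s = 1 − (56/30)(0−1) = 43/15
  ⇒ ω_s¹/ω_c¹ = 43/15
Stage 2: N_ring = 23 + 2·24 = 71
Stage 2: 23(ω_s−ω_c) = −71(ω_r−ω_c),  ω_s=0, ω_c=1
Stage 2: ω_r = 1 − (23/71)(0−1) = 94/71
  ⇒ ω_r²/ω_c² = 94/71
Coupling ω_c² = ω_s¹ ⇒ overall = 43/15 × 94/71 = 4042/1065

4042/1065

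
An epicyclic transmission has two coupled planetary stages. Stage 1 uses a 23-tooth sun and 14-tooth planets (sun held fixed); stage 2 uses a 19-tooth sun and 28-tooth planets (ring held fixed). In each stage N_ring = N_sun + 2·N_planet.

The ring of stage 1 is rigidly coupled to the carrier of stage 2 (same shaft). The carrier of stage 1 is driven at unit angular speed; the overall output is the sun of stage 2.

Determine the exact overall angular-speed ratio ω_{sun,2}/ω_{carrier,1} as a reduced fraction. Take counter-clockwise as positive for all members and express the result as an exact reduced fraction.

6956/969

Stage 1: N_ring = 23 + 2·14 = 51
Stage 1: 23(ω_s−ω_c) = −51(ω_r−ω_c),  ω_s=0, ω_c=1
Stage 1: ω_r = 1 − (23/51)(0−1) = 74/51
  ⇒ ω_r¹/ω_c¹ = 74/51
Stage 2: N_ring = 19 + 2·28 = 75
Stage 2: 19(ω_s−ω_c) = −75(ω_r−ω_c),  ω_r=0, ω_c=1
Stage 2: ω_s = 1 − (75/19)(0−1) = 94/19
  ⇒ ω_s²/ω_c² = 94/19
Coupling ω_c² = ω_r¹ ⇒ overall = 74/51 × 94/19 = 6956/969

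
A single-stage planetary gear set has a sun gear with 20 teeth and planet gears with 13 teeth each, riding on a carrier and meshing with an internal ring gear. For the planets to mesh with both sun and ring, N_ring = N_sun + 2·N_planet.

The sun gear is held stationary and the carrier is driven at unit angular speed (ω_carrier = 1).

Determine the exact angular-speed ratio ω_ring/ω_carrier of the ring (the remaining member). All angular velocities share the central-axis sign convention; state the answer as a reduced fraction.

33/23

N_ring = 20 + 2·13 = 46
20(ω_s−ω_c) = −46(ω_r−ω_c),  ω_s=0, ω_c=1
ω_r = 1 − (20/46)(0−1) = 33/23
ω_r/ω_c = 33/23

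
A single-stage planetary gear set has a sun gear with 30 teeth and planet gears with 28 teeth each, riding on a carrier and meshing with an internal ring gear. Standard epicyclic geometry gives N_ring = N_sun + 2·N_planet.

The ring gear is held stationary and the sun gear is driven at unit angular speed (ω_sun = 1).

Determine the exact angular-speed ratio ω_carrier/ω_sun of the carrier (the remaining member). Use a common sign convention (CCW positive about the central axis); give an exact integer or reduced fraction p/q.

15/58

N_ring = 30 + 2·28 = 86
30(ω_s−ω_c) = −86(ω_r−ω_c),  ω_r=0, ω_s=1
30(1−ω_c) = −86(0−ω_c)  ⇒  116ω_c = 30  ⇒  ω_c = 15/58
ω_c/ω_s = 15/58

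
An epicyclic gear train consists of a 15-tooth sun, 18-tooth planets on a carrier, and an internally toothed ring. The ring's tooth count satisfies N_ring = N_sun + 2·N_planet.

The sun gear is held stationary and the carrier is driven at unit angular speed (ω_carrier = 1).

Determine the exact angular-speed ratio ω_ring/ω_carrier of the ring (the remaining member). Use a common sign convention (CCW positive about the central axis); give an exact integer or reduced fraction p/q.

22/17

N_ring = 15 + 2·18 = 51
15(ω_s−ω_c) = −51(ω_r−ω_c),  ω_s=0, ω_c=1
ω_r = 1 − (15/51)(0−1) = 22/17
ω_r/ω_c = 22/17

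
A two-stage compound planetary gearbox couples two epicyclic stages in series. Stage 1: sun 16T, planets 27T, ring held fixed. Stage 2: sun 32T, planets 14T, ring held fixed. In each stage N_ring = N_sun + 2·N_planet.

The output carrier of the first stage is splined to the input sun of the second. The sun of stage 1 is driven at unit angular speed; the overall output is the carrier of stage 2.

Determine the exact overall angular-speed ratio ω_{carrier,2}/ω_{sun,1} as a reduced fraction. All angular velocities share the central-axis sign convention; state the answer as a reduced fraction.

64/989

Stage 1: N_ring = 16 + 2·27 = 70
Stage 1: 16(ω_s−ω_c) = −70(ω_r−ω_c),  ω_r=0, ω_s=1
Stage 1: 16(1−ω_c) = −70(0−ω_c)  ⇒  86ω_c = 16  ⇒  ω_c = 8/43
  ⇒ ω_c¹/ω_s¹ = 8/43
Stage 2: N_ring = 32 + 2·14 = 60
Stage 2: 32(ω_s−ω_c) = −60(ω_r−ω_c),  ω_r=0, ω_s=1
Stage 2: 32(1−ω_c) = −60(0−ω_c)  ⇒  92ω_c = 32  ⇒  ω_c = 8/23
  ⇒ ω_c²/ω_s² = 8/23
Coupling ω_s² = ω_c¹ ⇒ overall = 8/43 × 8/23 = 64/989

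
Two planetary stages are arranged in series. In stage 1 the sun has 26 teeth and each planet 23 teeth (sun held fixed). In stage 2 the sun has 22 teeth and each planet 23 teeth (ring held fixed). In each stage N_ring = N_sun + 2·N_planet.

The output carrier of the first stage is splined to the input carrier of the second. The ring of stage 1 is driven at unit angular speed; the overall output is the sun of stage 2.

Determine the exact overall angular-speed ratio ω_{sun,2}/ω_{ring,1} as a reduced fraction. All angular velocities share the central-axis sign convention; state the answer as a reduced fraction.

Stage 1: N_ring = 26 + 2·23 = 72
Stage 1: 26(ω_s−ω_c) = −72(ω_r−ω_c),  ω_s=0, ω_r=1
Stage 1: 26(0−ω_c) = −72(1−ω_c)  ⇒  98ω_c = 72  ⇒  ω_c = 36/49
  ⇒ ω_c¹/ω_r¹ = 36/49
Stage 2: N_ring = 22 + 2·23 = 68
Stage 2: 22(ω_s−ω_c) = −68(ω_r−ω_c),  ω_r=0, ω_c=1
Stage 2: ω_s = 1 − (68/22)(0−1) = 45/11
  ⇒ ω_s²/ω_c² = 45/11
Coupling ω_c² = ω_c¹ ⇒ overall = 36/49 × 45/11 = 1620/539

1620/539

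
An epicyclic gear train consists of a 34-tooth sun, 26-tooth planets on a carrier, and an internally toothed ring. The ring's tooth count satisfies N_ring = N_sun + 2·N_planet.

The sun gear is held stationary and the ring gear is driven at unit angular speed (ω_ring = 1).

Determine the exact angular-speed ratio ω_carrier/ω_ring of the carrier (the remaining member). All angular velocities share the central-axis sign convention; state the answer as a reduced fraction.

N_ring = 34 + 2·26 = 86
34(ω_s−ω_c) = −86(ω_r−ω_c),  ω_s=0, ω_r=1
34(0−ω_c) = −86(1−ω_c)  ⇒  120ω_c = 86  ⇒  ω_c = 43/60
ω_c/ω_r = 43/60

43/60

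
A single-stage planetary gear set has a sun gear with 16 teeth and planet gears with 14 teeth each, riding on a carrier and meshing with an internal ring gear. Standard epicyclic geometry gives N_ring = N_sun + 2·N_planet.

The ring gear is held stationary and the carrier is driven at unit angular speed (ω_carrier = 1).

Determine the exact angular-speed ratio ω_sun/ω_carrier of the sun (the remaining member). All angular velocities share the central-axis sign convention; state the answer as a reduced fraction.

15/4

N_ring = 16 + 2·14 = 44
16(ω_s−ω_c) = −44(ω_r−ω_c),  ω_r=0, ω_c=1
ω_s = 1 − (44/16)(0−1) = 15/4
ω_s/ω_c = 15/4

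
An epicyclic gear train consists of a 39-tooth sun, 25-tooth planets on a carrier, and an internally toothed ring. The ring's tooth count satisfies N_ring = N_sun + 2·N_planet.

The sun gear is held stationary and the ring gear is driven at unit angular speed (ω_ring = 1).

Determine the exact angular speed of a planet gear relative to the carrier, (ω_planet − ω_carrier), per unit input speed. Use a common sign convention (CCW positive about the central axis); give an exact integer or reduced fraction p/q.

N_ring = 39 + 2·25 = 89
39(ω_s−ω_c) = −89(ω_r−ω_c),  ω_s=0, ω_r=1
39(0−ω_c) = −89(1−ω_c)  ⇒  128ω_c = 89  ⇒  ω_c = 89/128
sun–planet: 39·(0−89/128) = −25·(ω_p−ω_c)  ⇒  ω_p−ω_c = −(39/25)·(-89/128) = 3471/3200

3471/3200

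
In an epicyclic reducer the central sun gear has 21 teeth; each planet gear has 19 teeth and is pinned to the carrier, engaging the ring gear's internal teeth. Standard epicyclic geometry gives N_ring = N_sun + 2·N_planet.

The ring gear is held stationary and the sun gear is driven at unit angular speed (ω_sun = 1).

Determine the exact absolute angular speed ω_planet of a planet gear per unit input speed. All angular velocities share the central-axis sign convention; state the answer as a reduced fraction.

N_ring = 21 + 2·19 = 59
21(ω_s−ω_c) = −59(ω_r−ω_c),  ω_r=0, ω_s=1
21(1−ω_c) = −59(0−ω_c)  ⇒  80ω_c = 21  ⇒  ω_c = 21/80
sun–planet: 21·(1−21/80) = −19·(ω_p−ω_c)  ⇒  ω_p−ω_c = −(21/19)·(59/80) = -1239/1520
ω_p = 21/80 − 1239/1520 = -21/38

-21/38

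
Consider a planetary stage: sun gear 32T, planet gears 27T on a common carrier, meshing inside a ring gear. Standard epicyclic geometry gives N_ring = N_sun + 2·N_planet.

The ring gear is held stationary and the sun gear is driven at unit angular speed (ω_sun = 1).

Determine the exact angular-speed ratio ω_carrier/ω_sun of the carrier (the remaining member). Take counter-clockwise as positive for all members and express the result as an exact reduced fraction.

N_ring = 32 + 2·27 = 86
32(ω_s−ω_c) = −86(ω_r−ω_c),  ω_r=0, ω_s=1
32(1−ω_c) = −86(0−ω_c)  ⇒  118ω_c = 32  ⇒  ω_c = 16/59
ω_c/ω_s = 16/59

16/59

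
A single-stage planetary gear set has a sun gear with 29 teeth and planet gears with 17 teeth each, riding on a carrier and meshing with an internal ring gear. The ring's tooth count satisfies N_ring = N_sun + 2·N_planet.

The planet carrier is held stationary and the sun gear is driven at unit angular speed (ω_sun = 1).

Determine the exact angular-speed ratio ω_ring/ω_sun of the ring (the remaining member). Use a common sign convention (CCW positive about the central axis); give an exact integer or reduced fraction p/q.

-29/63

N_ring = 29 + 2·17 = 63
29(ω_s−ω_c) = −63(ω_r−ω_c),  ω_c=0, ω_s=1
ω_r = 0 − (29/63)(1−0) = -29/63
ω_r/ω_s = -29/63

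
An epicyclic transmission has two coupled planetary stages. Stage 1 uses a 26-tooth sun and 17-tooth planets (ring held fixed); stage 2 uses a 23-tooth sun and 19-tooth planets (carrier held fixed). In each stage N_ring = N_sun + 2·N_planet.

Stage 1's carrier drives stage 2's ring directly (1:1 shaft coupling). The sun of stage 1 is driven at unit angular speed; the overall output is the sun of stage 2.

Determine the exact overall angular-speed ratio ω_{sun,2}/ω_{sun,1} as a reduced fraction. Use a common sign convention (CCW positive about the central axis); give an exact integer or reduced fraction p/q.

Stage 1: N_ring = 26 + 2·17 = 60
Stage 1: 26(ω_s−ω_c) = −60(ω_r−ω_c),  ω_r=0, ω_s=1
Stage 1: 26(1−ω_c) = −60(0−ω_c)  ⇒  86ω_c = 26  ⇒  ω_c = 13/43
  ⇒ ω_c¹/ω_s¹ = 13/43
Stage 2: N_ring = 23 + 2·19 = 61
Stage 2: 23(ω_s−ω_c) = −61(ω_r−ω_c),  ω_c=0, ω_r=1
Stage 2: ω_s = 0 − (61/23)(1−0) = -61/23
  ⇒ ω_s²/ω_r² = -61/23
Coupling ω_r² = ω_c¹ ⇒ overall = 13/43 × -61/23 = -793/989

-793/989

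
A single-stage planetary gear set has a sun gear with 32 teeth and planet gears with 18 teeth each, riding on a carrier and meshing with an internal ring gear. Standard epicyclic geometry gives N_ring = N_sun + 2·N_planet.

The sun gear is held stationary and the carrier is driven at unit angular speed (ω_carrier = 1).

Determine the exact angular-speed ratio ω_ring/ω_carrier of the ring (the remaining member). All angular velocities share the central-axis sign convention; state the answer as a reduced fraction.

25/17

N_ring = 32 + 2·18 = 68
32(ω_s−ω_c) = −68(ω_r−ω_c),  ω_s=0, ω_c=1
ω_r = 1 − (32/68)(0−1) = 25/17
ω_r/ω_c = 25/17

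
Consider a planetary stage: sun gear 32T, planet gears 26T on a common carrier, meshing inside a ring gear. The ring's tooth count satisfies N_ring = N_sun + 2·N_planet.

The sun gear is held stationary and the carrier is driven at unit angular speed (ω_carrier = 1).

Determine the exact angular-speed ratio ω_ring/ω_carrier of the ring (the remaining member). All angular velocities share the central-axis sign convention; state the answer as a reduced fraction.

N_ring = 32 + 2·26 = 84
32(ω_s−ω_c) = −84(ω_r−ω_c),  ω_s=0, ω_c=1
ω_r = 1 − (32/84)(0−1) = 29/21
ω_r/ω_c = 29/21

29/21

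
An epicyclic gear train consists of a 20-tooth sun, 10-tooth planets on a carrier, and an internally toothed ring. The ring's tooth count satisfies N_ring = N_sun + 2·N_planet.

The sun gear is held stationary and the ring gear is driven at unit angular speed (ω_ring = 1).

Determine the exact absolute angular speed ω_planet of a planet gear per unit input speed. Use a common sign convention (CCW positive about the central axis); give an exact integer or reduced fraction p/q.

N_ring = 20 + 2·10 = 40
20(ω_s−ω_c) = −40(ω_r−ω_c),  ω_s=0, ω_r=1
20(0−ω_c) = −40(1−ω_c)  ⇒  60ω_c = 40  ⇒  ω_c = 2/3
sun–planet: 20·(0−2/3) = −10·(ω_p−ω_c)  ⇒  ω_p−ω_c = −(20/10)·(-2/3) = 4/3
ω_p = 2/3 + 4/3 = 2

2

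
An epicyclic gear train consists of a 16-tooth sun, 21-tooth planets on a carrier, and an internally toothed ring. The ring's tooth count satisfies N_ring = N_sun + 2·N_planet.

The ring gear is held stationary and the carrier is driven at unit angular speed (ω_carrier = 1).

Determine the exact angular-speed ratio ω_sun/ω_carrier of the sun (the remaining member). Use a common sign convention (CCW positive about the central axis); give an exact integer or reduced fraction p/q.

37/8

N_ring = 16 + 2·21 = 58
16(ω_s−ω_c) = −58(ω_r−ω_c),  ω_r=0, ω_c=1
ω_s = 1 − (58/16)(0−1) = 37/8
ω_s/ω_c = 37/8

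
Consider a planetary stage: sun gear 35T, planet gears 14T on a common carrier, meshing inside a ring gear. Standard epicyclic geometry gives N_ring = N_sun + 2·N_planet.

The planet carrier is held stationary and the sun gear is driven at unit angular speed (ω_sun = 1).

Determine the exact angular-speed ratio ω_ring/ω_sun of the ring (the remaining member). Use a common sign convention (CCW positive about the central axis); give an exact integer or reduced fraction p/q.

-5/9

N_ring = 35 + 2·14 = 63
35(ω_s−ω_c) = −63(ω_r−ω_c),  ω_c=0, ω_s=1
ω_r = 0 − (35/63)(1−0) = -5/9
ω_r/ω_s = -5/9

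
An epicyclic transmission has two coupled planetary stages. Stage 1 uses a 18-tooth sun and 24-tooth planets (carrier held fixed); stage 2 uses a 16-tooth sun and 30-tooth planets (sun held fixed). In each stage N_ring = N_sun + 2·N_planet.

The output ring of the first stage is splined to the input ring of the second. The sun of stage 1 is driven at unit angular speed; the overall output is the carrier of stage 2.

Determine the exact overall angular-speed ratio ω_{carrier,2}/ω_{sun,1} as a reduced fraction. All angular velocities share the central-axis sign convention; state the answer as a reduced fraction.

-57/253

Stage 1: N_ring = 18 + 2·24 = 66
Stage 1: 18(ω_s−ω_c) = −66(ω_r−ω_c),  ω_c=0, ω_s=1
Stage 1: ω_r = 0 − (18/66)(1−0) = -3/11
  ⇒ ω_r¹/ω_s¹ = -3/11
Stage 2: N_ring = 16 + 2·30 = 76
Stage 2: 16(ω_s−ω_c) = −76(ω_r−ω_c),  ω_s=0, ω_r=1
Stage 2: 16(0−ω_c) = −76(1−ω_c)  ⇒  92ω_c = 76  ⇒  ω_c = 19/23
  ⇒ ω_c²/ω_r² = 19/23
Coupling ω_r² = ω_r¹ ⇒ overall = -3/11 × 19/23 = -57/253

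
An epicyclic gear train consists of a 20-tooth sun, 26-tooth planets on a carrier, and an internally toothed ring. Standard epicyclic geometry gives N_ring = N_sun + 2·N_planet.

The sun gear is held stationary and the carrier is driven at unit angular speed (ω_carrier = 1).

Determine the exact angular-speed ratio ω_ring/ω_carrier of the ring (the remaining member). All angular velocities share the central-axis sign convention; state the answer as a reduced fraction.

N_ring = 20 + 2·26 = 72
20(ω_s−ω_c) = −72(ω_r−ω_c),  ω_s=0, ω_c=1
ω_r = 1 − (20/72)(0−1) = 23/18
ω_r/ω_c = 23/18

23/18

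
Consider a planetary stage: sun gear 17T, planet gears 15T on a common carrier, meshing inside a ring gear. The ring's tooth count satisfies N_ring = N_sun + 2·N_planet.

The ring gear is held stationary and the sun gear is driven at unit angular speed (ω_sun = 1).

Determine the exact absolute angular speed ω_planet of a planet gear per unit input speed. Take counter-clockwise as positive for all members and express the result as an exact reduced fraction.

N_ring = 17 + 2·15 = 47
17(ω_s−ω_c) = −47(ω_r−ω_c),  ω_r=0, ω_s=1
17(1−ω_c) = −47(0−ω_c)  ⇒  64ω_c = 17  ⇒  ω_c = 17/64
sun–planet: 17·(1−17/64) = −15·(ω_p−ω_c)  ⇒  ω_p−ω_c = −(17/15)·(47/64) = -799/960
ω_p = 17/64 − 799/960 = -17/30

-17/30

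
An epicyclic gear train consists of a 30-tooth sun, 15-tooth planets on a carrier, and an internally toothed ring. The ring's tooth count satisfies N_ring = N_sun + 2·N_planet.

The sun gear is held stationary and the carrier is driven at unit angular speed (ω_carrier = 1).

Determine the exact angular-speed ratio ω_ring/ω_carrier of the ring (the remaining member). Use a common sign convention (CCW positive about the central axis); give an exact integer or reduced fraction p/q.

N_ring = 30 + 2·15 = 60
30(ω_s−ω_c) = −60(ω_r−ω_c),  ω_s=0, ω_c=1
ω_r = 1 − (30/60)(0−1) = 3/2
ω_r/ω_c = 3/2

3/2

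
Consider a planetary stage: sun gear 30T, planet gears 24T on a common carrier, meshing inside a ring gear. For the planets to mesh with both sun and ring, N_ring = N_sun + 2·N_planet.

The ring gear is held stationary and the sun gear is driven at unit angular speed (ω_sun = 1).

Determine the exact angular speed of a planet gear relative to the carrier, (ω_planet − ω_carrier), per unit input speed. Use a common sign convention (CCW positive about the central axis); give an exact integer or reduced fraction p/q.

-65/72

N_ring = 30 + 2·24 = 78
30(ω_s−ω_c) = −78(ω_r−ω_c),  ω_r=0, ω_s=1
30(1−ω_c) = −78(0−ω_c)  ⇒  108ω_c = 30  ⇒  ω_c = 5/18
sun–planet: 30·(1−5/18) = −24·(ω_p−ω_c)  ⇒  ω_p−ω_c = −(30/24)·(13/18) = -65/72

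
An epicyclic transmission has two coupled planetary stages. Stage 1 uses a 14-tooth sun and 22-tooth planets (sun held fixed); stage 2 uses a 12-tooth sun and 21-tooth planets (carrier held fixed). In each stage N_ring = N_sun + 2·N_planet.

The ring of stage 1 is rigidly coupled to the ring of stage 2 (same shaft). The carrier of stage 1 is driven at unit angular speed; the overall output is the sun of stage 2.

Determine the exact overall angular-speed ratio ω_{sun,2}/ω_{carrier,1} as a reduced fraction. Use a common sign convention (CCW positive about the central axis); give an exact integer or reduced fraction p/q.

-162/29

Stage 1: N_ring = 14 + 2·22 = 58
Stage 1: 14(ω_s−ω_c) = −58(ω_r−ω_c),  ω_s=0, ω_c=1
Stage 1: ω_r = 1 − (14/58)(0−1) = 36/29
  ⇒ ω_r¹/ω_c¹ = 36/29
Stage 2: N_ring = 12 + 2·21 = 54
Stage 2: 12(ω_s−ω_c) = −54(ω_r−ω_c),  ω_c=0, ω_r=1
Stage 2: ω_s = 0 − (54/12)(1−0) = -9/2
  ⇒ ω_s²/ω_r² = -9/2
Coupling ω_r² = ω_r¹ ⇒ overall = 36/29 × -9/2 = -162/29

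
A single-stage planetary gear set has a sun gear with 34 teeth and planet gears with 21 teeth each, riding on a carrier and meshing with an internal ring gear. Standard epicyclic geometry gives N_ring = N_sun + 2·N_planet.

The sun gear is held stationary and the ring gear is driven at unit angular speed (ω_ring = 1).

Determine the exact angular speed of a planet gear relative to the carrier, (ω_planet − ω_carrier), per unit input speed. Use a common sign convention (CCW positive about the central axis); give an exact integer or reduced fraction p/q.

N_ring = 34 + 2·21 = 76
34(ω_s−ω_c) = −76(ω_r−ω_c),  ω_s=0, ω_r=1
34(0−ω_c) = −76(1−ω_c)  ⇒  110ω_c = 76  ⇒  ω_c = 38/55
sun–planet: 34·(0−38/55) = −21·(ω_p−ω_c)  ⇒  ω_p−ω_c = −(34/21)·(-38/55) = 1292/1155

1292/1155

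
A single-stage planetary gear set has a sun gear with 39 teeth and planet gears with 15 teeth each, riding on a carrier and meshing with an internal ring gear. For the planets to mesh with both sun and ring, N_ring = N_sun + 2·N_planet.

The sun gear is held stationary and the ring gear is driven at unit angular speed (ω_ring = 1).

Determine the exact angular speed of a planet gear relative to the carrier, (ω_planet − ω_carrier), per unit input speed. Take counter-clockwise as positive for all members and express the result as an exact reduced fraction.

299/180

N_ring = 39 + 2·15 = 69
39(ω_s−ω_c) = −69(ω_r−ω_c),  ω_s=0, ω_r=1
39(0−ω_c) = −69(1−ω_c)  ⇒  108ω_c = 69  ⇒  ω_c = 23/36
sun–planet: 39·(0−23/36) = −15·(ω_p−ω_c)  ⇒  ω_p−ω_c = −(39/15)·(-23/36) = 299/180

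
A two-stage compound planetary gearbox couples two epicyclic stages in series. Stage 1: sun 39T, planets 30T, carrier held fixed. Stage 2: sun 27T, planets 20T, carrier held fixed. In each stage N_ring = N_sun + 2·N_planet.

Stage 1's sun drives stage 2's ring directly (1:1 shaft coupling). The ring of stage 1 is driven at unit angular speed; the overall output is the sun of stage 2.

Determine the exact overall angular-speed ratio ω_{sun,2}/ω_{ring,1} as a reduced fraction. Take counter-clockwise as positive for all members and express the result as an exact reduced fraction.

Stage 1: N_ring = 39 + 2·30 = 99
Stage 1: 39(ω_s−ω_c) = −99(ω_r−ω_c),  ω_c=0, ω_r=1
Stage 1: ω_s = 0 − (99/39)(1−0) = -33/13
  ⇒ ω_s¹/ω_r¹ = -33/13
Stage 2: N_ring = 27 + 2·20 = 67
Stage 2: 27(ω_s−ω_c) = −67(ω_r−ω_c),  ω_c=0, ω_r=1
Stage 2: ω_s = 0 − (67/27)(1−0) = -67/27
  ⇒ ω_s²/ω_r² = -67/27
Coupling ω_r² = ω_s¹ ⇒ overall = -33/13 × -67/27 = 737/117

737/117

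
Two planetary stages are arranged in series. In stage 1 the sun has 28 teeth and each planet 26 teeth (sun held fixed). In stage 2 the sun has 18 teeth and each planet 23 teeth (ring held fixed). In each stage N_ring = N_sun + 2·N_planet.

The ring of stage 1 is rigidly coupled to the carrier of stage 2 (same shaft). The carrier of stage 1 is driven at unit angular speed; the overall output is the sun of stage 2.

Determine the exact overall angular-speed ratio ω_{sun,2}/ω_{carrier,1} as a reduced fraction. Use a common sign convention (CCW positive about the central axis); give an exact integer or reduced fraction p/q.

Stage 1: N_ring = 28 + 2·26 = 80
Stage 1: 28(ω_s−ω_c) = −80(ω_r−ω_c),  ω_s=0, ω_c=1
Stage 1: ω_r = 1 − (28/80)(0−1) = 27/20
  ⇒ ω_r¹/ω_c¹ = 27/20
Stage 2: N_ring = 18 + 2·23 = 64
Stage 2: 18(ω_s−ω_c) = −64(ω_r−ω_c),  ω_r=0, ω_c=1
Stage 2: ω_s = 1 − (64/18)(0−1) = 41/9
  ⇒ ω_s²/ω_c² = 41/9
Coupling ω_c² = ω_r¹ ⇒ overall = 27/20 × 41/9 = 123/20

123/20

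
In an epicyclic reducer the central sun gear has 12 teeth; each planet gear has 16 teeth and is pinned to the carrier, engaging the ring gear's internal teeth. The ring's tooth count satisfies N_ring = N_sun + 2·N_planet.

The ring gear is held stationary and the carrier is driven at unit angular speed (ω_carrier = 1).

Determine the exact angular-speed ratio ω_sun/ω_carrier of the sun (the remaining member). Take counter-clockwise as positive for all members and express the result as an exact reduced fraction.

N_ring = 12 + 2·16 = 44
12(ω_s−ω_c) = −44(ω_r−ω_c),  ω_r=0, ω_c=1
ω_s = 1 − (44/12)(0−1) = 14/3
ω_s/ω_c = 14/3

14/3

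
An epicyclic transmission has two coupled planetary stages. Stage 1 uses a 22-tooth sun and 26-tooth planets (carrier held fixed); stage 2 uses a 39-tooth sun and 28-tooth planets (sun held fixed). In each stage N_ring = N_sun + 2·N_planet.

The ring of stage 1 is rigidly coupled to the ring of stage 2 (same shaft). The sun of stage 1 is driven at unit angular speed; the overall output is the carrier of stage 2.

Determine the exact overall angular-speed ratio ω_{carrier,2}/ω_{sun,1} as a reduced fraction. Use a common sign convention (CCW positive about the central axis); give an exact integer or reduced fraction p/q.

Stage 1: N_ring = 22 + 2·26 = 74
Stage 1: 22(ω_s−ω_c) = −74(ω_r−ω_c),  ω_c=0, ω_s=1
Stage 1: ω_r = 0 − (22/74)(1−0) = -11/37
  ⇒ ω_r¹/ω_s¹ = -11/37
Stage 2: N_ring = 39 + 2·28 = 95
Stage 2: 39(ω_s−ω_c) = −95(ω_r−ω_c),  ω_s=0, ω_r=1
Stage 2: 39(0−ω_c) = −95(1−ω_c)  ⇒  134ω_c = 95  ⇒  ω_c = 95/134
  ⇒ ω_c²/ω_r² = 95/134
Coupling ω_r² = ω_r¹ ⇒ overall = -11/37 × 95/134 = -1045/4958

-1045/4958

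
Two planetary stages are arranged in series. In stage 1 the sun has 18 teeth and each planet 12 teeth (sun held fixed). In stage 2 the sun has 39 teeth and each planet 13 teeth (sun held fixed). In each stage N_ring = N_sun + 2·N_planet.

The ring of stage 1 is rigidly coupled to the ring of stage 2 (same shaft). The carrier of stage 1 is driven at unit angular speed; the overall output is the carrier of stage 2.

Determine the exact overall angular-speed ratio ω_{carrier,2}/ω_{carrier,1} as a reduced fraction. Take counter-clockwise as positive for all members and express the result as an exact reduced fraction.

Stage 1: N_ring = 18 + 2·12 = 42
Stage 1: 18(ω_s−ω_c) = −42(ω_r−ω_c),  ω_s=0, ω_c=1
Stage 1: ω_r = 1 − (18/42)(0−1) = 10/7
  ⇒ ω_r¹/ω_c¹ = 10/7
Stage 2: N_ring = 39 + 2·13 = 65
Stage 2: 39(ω_s−ω_c) = −65(ω_r−ω_c),  ω_s=0, ω_r=1
Stage 2: 39(0−ω_c) = −65(1−ω_c)  ⇒  104ω_c = 65  ⇒  ω_c = 5/8
  ⇒ ω_c²/ω_r² = 5/8
Coupling ω_r² = ω_r¹ ⇒ overall = 10/7 × 5/8 = 25/28

25/28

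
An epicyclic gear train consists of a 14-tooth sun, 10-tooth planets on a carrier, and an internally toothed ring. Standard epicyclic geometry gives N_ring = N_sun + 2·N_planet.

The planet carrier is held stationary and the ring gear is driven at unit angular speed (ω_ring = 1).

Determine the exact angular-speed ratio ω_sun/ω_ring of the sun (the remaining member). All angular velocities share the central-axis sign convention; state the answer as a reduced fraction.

N_ring = 14 + 2·10 = 34
14(ω_s−ω_c) = −34(ω_r−ω_c),  ω_c=0, ω_r=1
ω_s = 0 − (34/14)(1−0) = -17/7
ω_s/ω_r = -17/7

-17/7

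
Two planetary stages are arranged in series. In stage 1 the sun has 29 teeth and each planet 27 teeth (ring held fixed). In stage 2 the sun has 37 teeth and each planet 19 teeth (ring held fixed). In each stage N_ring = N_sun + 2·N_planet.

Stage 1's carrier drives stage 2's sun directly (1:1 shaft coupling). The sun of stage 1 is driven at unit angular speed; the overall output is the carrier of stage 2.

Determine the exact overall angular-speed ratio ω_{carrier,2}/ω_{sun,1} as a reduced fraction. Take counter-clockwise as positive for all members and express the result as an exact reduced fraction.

1073/12544

Stage 1: N_ring = 29 + 2·27 = 83
Stage 1: 29(ω_s−ω_c) = −83(ω_r−ω_c),  ω_r=0, ω_s=1
Stage 1: 29(1−ω_c) = −83(0−ω_c)  ⇒  112ω_c = 29  ⇒  ω_c = 29/112
  ⇒ ω_c¹/ω_s¹ = 29/112
Stage 2: N_ring = 37 + 2·19 = 75
Stage 2: 37(ω_s−ω_c) = −75(ω_r−ω_c),  ω_r=0, ω_s=1
Stage 2: 37(1−ω_c) = −75(0−ω_c)  ⇒  112ω_c = 37  ⇒  ω_c = 37/112
  ⇒ ω_c²/ω_s² = 37/112
Coupling ω_s² = ω_c¹ ⇒ overall = 29/112 × 37/112 = 1073/12544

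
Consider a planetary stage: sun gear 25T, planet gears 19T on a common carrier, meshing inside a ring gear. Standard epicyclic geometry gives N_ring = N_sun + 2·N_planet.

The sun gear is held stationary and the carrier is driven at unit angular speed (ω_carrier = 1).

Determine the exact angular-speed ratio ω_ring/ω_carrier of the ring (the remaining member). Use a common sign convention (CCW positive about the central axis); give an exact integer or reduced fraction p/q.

88/63

N_ring = 25 + 2·19 = 63
25(ω_s−ω_c) = −63(ω_r−ω_c),  ω_s=0, ω_c=1
ω_r = 1 − (25/63)(0−1) = 88/63
ω_r/ω_c = 88/63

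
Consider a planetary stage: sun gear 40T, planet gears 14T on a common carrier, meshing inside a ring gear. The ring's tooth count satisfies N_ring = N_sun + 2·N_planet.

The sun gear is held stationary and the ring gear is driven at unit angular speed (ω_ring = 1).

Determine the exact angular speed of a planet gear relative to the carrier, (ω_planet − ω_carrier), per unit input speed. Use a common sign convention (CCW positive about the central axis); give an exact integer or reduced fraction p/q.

340/189

N_ring = 40 + 2·14 = 68
40(ω_s−ω_c) = −68(ω_r−ω_c),  ω_s=0, ω_r=1
40(0−ω_c) = −68(1−ω_c)  ⇒  108ω_c = 68  ⇒  ω_c = 17/27
sun–planet: 40·(0−17/27) = −14·(ω_p−ω_c)  ⇒  ω_p−ω_c = −(40/14)·(-17/27) = 340/189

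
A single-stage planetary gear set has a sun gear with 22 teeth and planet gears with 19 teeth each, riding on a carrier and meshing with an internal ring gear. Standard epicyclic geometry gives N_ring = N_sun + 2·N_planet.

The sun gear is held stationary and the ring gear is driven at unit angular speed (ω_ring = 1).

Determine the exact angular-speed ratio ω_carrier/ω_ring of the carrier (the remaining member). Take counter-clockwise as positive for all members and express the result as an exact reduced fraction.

30/41

N_ring = 22 + 2·19 = 60
22(ω_s−ω_c) = −60(ω_r−ω_c),  ω_s=0, ω_r=1
22(0−ω_c) = −60(1−ω_c)  ⇒  82ω_c = 60  ⇒  ω_c = 30/41
ω_c/ω_r = 30/41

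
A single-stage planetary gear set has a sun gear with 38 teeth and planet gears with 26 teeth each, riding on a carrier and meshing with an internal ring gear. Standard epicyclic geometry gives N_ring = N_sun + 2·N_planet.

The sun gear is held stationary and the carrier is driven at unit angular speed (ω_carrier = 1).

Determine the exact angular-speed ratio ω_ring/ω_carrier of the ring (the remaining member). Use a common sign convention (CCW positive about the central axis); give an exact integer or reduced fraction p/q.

N_ring = 38 + 2·26 = 90
38(ω_s−ω_c) = −90(ω_r−ω_c),  ω_s=0, ω_c=1
ω_r = 1 − (38/90)(0−1) = 64/45
ω_r/ω_c = 64/45

64/45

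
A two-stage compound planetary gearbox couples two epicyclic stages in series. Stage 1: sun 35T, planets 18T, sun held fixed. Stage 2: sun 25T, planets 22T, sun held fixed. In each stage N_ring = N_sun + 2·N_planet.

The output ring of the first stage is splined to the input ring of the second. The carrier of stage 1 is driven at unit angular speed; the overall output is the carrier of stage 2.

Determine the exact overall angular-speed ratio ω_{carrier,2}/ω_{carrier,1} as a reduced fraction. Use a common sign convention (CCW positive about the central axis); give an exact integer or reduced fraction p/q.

Stage 1: N_ring = 35 + 2·18 = 71
Stage 1: 35(ω_s−ω_c) = −71(ω_r−ω_c),  ω_s=0, ω_c=1
Stage 1: ω_r = 1 − (35/71)(0−1) = 106/71
  ⇒ ω_r¹/ω_c¹ = 106/71
Stage 2: N_ring = 25 + 2·22 = 69
Stage 2: 25(ω_s−ω_c) = −69(ω_r−ω_c),  ω_s=0, ω_r=1
Stage 2: 25(0−ω_c) = −69(1−ω_c)  ⇒  94ω_c = 69  ⇒  ω_c = 69/94
  ⇒ ω_c²/ω_r² = 69/94
Coupling ω_r² = ω_r¹ ⇒ overall = 106/71 × 69/94 = 3657/3337

3657/3337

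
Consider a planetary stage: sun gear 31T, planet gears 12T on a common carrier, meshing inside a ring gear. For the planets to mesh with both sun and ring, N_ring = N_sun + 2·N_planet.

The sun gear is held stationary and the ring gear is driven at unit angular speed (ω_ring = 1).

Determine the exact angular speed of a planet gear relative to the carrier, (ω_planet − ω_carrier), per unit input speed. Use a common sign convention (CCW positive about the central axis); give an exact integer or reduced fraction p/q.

1705/1032

N_ring = 31 + 2·12 = 55
31(ω_s−ω_c) = −55(ω_r−ω_c),  ω_s=0, ω_r=1
31(0−ω_c) = −55(1−ω_c)  ⇒  86ω_c = 55  ⇒  ω_c = 55/86
sun–planet: 31·(0−55/86) = −12·(ω_p−ω_c)  ⇒  ω_p−ω_c = −(31/12)·(-55/86) = 1705/1032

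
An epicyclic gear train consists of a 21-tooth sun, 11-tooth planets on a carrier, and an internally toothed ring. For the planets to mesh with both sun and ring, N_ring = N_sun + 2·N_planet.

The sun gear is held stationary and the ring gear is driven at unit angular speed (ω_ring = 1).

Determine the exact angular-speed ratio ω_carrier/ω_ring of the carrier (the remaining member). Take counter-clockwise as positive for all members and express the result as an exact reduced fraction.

43/64

N_ring = 21 + 2·11 = 43
21(ω_s−ω_c) = −43(ω_r−ω_c),  ω_s=0, ω_r=1
21(0−ω_c) = −43(1−ω_c)  ⇒  64ω_c = 43  ⇒  ω_c = 43/64
ω_c/ω_r = 43/64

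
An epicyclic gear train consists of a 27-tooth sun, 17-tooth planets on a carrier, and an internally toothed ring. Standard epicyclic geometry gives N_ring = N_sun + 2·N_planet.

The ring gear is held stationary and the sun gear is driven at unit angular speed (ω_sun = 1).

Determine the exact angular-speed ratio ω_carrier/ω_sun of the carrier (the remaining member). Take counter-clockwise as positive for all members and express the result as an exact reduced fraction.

27/88

N_ring = 27 + 2·17 = 61
27(ω_s−ω_c) = −61(ω_r−ω_c),  ω_r=0, ω_s=1
27(1−ω_c) = −61(0−ω_c)  ⇒  88ω_c = 27  ⇒  ω_c = 27/88
ω_c/ω_s = 27/88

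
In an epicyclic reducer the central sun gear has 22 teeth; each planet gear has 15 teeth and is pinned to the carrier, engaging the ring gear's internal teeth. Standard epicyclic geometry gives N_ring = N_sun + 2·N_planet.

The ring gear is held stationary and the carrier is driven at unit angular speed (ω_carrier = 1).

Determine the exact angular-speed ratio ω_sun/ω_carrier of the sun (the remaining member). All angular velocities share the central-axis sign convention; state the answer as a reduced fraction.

N_ring = 22 + 2·15 = 52
22(ω_s−ω_c) = −52(ω_r−ω_c),  ω_r=0, ω_c=1
ω_s = 1 − (52/22)(0−1) = 37/11
ω_s/ω_c = 37/11

37/11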